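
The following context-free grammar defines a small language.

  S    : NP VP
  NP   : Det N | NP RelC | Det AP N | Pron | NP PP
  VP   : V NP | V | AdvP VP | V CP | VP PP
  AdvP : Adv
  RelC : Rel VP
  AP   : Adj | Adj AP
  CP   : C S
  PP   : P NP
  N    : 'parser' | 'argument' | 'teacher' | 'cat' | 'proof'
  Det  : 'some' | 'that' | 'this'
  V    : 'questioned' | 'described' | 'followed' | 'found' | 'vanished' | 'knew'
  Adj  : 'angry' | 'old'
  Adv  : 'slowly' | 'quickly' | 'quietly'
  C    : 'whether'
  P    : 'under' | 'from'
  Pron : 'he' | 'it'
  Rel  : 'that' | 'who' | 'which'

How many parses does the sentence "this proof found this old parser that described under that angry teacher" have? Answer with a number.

Two of the 3 distinct bracketings:
[S [NP [Det this] [N proof]] [VP [V found] [NP [NP [Det this] [AP [Adj old]] [N parser]] [RelC [Rel that] [VP [VP [V described]] [PP [P under] [NP [Det that] [AP [Adj angry]] [N teacher]]]]]]]]
[S [NP [Det this] [N proof]] [VP [V found] [NP [NP [NP [Det this] [AP [Adj old]] [N parser]] [RelC [Rel that] [VP [V described]]]] [PP [P under] [NP [Det that] [AP [Adj angry]] [N teacher]]]]]]
The difference turns on whether NP → NP PP is used at the relevant span, versus an alternative expansion of NP.

3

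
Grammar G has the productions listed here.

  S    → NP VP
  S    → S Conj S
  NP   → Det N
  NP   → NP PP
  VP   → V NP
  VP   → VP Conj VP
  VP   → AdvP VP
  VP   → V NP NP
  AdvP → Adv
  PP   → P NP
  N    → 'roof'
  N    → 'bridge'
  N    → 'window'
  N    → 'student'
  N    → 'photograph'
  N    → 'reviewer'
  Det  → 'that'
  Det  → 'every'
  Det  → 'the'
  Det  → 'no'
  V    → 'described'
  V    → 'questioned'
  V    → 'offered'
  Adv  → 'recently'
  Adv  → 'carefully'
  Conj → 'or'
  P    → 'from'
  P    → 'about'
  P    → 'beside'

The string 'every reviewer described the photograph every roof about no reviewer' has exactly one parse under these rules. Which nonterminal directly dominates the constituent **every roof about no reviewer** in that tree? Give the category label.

S
  NP
    Det: every
    N: reviewer
  VP
    V: described
    NP
      Det: the
      N: photograph
    NP
      NP
        Det: every
        N: roof
      PP
        P: about
        NP
          Det: no
          N: reviewer
The span 'every roof about no reviewer' is the NP node built by NP → NP PP.
Its mother is the VP built by VP → V NP NP.

VP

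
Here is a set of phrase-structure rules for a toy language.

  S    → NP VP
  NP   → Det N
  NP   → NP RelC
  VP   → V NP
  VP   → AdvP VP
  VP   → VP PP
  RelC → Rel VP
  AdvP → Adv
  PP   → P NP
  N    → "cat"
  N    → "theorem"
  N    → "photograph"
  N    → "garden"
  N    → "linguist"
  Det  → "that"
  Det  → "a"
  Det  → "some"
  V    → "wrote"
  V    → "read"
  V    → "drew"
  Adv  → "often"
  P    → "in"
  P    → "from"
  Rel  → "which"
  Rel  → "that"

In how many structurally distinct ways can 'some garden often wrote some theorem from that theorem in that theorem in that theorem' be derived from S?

4

Two of the 4 distinct bracketings:
[S [NP [Det some] [N garden]] [VP [AdvP [Adv often]] [VP [VP [VP [VP [V wrote] [NP [Det some] [N theorem]]] [PP [P from] [NP [Det that] [N theorem]]]] [PP [P in] [NP [Det that] [N theorem]]]] [PP [P in] [NP [Det that] [N theorem]]]]]]
[S [NP [Det some] [N garden]] [VP [VP [AdvP [Adv often]] [VP [VP [VP [V wrote] [NP [Det some] [N theorem]]] [PP [P from] [NP [Det that] [N theorem]]]] [PP [P in] [NP [Det that] [N theorem]]]]] [PP [P in] [NP [Det that] [N theorem]]]]]
The trees differ in how a recursive rule is bracketed over the same span.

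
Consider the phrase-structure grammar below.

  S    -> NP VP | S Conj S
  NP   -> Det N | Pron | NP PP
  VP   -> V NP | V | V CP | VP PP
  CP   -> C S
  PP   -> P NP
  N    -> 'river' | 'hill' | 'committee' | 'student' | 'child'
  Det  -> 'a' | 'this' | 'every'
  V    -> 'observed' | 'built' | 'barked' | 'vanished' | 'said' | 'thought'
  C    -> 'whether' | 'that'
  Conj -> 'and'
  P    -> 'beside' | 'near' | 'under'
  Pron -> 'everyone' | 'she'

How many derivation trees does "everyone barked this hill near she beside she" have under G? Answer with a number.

Two of the 5 distinct bracketings:
[S [NP [Pron everyone]] [VP [V barked] [NP [NP [Det this] [N hill]] [PP [P near] [NP [NP [Pron she]] [PP [P beside] [NP [Pron she]]]]]]]]
[S [NP [Pron everyone]] [VP [V barked] [NP [NP [NP [Det this] [N hill]] [PP [P near] [NP [Pron she]]]] [PP [P beside] [NP [Pron she]]]]]]
The trees differ in how a recursive rule is bracketed over the same span.

5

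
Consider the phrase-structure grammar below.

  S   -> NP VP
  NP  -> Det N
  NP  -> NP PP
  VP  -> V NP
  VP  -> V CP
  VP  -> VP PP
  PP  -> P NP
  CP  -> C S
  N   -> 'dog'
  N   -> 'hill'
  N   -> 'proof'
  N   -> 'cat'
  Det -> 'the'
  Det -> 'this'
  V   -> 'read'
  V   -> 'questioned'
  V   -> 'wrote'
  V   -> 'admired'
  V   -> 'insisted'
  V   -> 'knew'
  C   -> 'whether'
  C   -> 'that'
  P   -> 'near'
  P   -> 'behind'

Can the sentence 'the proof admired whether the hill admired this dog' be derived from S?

S
  NP
    Det: the
    N: proof
  VP
    V: admired
    CP
      C: whether
      S
        NP
          Det: the
          N: hill
        VP
          V: admired
          NP
            Det: this
            N: dog
Each bracket corresponds to one application of a listed rule, so the string is derivable from S.

Grammatical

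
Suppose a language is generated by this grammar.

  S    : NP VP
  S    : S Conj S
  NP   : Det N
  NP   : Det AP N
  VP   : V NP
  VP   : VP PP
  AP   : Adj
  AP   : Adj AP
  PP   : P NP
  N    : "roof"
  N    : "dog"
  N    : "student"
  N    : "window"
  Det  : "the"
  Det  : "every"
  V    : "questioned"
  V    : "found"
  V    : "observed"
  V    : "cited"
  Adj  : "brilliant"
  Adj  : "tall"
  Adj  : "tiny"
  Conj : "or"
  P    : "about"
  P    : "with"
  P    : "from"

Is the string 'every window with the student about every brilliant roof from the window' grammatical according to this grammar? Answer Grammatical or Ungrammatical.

Ungrammatical

For S → NP VP, the only prefix that parses as NP is 'every window', but the remainder 'with the student about every brilliant roof from the window' is not a VP under these rules. The alternative S rule S → S Conj S likewise has no satisfying split.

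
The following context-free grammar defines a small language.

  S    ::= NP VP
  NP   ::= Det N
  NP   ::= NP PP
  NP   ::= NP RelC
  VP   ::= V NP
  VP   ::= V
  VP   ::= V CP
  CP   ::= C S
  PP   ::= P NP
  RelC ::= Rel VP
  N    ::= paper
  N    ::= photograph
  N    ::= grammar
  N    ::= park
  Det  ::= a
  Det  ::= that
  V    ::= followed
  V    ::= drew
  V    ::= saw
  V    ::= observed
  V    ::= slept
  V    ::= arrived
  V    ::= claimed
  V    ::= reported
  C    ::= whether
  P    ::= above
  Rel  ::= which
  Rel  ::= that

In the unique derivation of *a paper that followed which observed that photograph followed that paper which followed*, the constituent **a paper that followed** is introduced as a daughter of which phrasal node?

NP

S
  NP
    NP
      NP
        Det: a
        N: paper
      RelC
        Rel: that
        VP
          V: followed
    RelC
      Rel: which
      VP
        V: observed
        NP
          Det: that
          N: photograph
  VP
    V: followed
    NP
      NP
        Det: that
        N: paper
      RelC
        Rel: which
        VP
          V: followed
The span 'a paper that followed' is the NP node built by NP → NP RelC.
Its mother is the NP built by NP → NP RelC.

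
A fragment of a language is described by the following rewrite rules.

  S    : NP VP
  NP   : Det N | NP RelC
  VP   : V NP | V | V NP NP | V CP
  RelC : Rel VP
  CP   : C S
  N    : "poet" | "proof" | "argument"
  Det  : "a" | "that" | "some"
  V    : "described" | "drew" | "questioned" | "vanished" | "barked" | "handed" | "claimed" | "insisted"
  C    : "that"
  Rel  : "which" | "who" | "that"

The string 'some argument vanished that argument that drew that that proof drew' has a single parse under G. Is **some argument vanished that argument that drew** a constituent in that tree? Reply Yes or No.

[S [NP [Det some] [N argument]] [VP [V vanished] [NP [NP [Det that] [N argument]] [RelC [Rel that] [VP [V drew] [CP [C that] [S [NP [Det that] [N proof]] [VP [V drew]]]]]]]]]
The smallest constituent containing 'some argument vanished that argument that drew' is the S spanning 'some argument vanished that argument that drew that that proof drew'; no single node in the tree dominates exactly the given words.

No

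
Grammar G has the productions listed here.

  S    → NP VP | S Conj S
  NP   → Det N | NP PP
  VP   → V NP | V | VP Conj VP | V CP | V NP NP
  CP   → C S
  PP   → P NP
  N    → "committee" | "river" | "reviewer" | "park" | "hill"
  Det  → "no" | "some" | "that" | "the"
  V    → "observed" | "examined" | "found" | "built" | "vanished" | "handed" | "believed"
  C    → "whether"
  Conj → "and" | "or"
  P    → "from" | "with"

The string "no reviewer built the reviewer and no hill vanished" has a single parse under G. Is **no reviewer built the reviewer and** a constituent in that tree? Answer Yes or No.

No

[S [S [NP [Det no] [N reviewer]] [VP [V built] [NP [Det the] [N reviewer]]]] [Conj and] [S [NP [Det no] [N hill]] [VP [V vanished]]]]
The smallest constituent containing 'no reviewer built the reviewer and' is the S spanning 'no reviewer built the reviewer and no hill vanished'; no single node in the tree dominates exactly the given words.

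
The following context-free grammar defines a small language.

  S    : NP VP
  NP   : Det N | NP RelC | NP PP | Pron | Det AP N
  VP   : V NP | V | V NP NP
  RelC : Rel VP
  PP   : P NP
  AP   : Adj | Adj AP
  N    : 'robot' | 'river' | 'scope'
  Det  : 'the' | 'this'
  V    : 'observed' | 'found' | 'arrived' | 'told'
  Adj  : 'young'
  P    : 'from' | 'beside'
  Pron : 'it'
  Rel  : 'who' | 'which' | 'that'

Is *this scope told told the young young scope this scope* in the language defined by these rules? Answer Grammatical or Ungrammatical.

Ungrammatical

For S → NP VP, the only prefix that parses as NP is 'this scope', but the remainder 'told told the young young scope this scope' is not a VP under these rules.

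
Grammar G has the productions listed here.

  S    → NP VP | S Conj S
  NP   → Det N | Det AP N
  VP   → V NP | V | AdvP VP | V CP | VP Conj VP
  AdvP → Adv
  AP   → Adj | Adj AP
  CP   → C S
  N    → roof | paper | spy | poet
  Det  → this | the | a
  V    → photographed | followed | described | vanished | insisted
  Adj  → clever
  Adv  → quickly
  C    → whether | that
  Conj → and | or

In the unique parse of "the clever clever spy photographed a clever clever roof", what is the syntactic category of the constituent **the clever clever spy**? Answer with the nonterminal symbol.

[S [NP [Det the] [AP [Adj clever] [AP [Adj clever]]] [N spy]] [VP [V photographed] [NP [Det a] [AP [Adj clever] [AP [Adj clever]]] [N roof]]]]
The span 'the clever clever spy' is the NP node built by NP → Det AP N.

NP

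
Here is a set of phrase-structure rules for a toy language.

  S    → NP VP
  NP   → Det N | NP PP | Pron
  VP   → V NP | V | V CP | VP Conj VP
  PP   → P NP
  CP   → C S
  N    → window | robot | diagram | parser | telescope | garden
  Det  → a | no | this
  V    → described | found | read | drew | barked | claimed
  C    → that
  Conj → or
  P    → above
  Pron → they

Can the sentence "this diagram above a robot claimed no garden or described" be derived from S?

[S [NP [NP [Det this] [N diagram]] [PP [P above] [NP [Det a] [N robot]]]] [VP [VP [V claimed] [NP [Det no] [N garden]]] [Conj or] [VP [V described]]]]
Each bracket corresponds to one application of a listed rule, so the string is derivable from S.

Grammatical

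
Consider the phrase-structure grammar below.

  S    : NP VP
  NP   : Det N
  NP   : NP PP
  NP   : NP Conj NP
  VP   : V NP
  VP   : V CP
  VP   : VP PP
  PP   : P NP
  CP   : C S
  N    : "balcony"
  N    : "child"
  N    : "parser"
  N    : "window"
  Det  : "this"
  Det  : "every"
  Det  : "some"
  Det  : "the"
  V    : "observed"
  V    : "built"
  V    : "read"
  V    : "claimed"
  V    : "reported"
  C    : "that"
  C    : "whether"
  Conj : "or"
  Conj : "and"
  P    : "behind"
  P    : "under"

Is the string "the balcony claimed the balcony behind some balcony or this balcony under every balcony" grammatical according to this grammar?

S
  NP
    Det: the
    N: balcony
  VP
    V: claimed
    NP
      NP
        Det: the
        N: balcony
      PP
        P: behind
        NP
          NP
            NP
              Det: some
              N: balcony
            Conj: or
            NP
              Det: this
              N: balcony
          PP
            P: under
            NP
              Det: every
              N: balcony
Each bracket corresponds to one application of a listed rule, so the string is derivable from S.

Grammatical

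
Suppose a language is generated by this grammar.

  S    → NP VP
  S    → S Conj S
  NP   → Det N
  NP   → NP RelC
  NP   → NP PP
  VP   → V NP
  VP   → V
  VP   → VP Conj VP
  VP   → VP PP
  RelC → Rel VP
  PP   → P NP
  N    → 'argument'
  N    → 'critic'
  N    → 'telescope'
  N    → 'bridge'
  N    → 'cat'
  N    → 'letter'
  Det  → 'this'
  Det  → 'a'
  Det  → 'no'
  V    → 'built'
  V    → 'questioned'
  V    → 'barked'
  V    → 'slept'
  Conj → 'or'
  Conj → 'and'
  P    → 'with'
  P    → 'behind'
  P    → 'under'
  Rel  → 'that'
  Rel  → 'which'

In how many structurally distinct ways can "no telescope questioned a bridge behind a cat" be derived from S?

2

The two bracketings:
[S [NP [Det no] [N telescope]] [VP [V questioned] [NP [NP [Det a] [N bridge]] [PP [P behind] [NP [Det a] [N cat]]]]]]
[S [NP [Det no] [N telescope]] [VP [VP [V questioned] [NP [Det a] [N bridge]]] [PP [P behind] [NP [Det a] [N cat]]]]]
The difference turns on whether NP → NP PP is used at the relevant span, versus an alternative expansion of NP.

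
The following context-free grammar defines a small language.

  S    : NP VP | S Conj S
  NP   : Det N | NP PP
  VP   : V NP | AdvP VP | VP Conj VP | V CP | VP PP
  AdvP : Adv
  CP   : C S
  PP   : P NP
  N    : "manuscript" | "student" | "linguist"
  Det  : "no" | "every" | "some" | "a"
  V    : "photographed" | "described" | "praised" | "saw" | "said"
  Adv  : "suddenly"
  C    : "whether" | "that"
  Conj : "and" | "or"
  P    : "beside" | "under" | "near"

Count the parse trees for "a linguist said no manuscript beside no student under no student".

5

Two of the 5 distinct bracketings:
[S [NP [Det a] [N linguist]] [VP [V said] [NP [NP [Det no] [N manuscript]] [PP [P beside] [NP [NP [Det no] [N student]] [PP [P under] [NP [Det no] [N student]]]]]]]]
[S [NP [Det a] [N linguist]] [VP [V said] [NP [NP [NP [Det no] [N manuscript]] [PP [P beside] [NP [Det no] [N student]]]] [PP [P under] [NP [Det no] [N student]]]]]]
The trees differ in how a recursive rule is bracketed over the same span.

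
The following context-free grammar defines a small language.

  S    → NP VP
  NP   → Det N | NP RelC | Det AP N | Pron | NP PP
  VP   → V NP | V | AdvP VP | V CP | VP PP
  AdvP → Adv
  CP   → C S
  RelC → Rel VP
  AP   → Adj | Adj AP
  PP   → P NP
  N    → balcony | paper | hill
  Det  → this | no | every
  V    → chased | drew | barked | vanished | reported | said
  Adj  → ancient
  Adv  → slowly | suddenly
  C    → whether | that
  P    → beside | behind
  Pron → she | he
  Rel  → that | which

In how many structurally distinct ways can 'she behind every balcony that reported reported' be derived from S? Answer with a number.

The two bracketings:
[S [NP [NP [NP [Pron she]] [PP [P behind] [NP [Det every] [N balcony]]]] [RelC [Rel that] [VP [V reported]]]] [VP [V reported]]]
[S [NP [NP [Pron she]] [PP [P behind] [NP [NP [Det every] [N balcony]] [RelC [Rel that] [VP [V reported]]]]]] [VP [V reported]]]
The trees differ in how a recursive rule is bracketed over the same span.

2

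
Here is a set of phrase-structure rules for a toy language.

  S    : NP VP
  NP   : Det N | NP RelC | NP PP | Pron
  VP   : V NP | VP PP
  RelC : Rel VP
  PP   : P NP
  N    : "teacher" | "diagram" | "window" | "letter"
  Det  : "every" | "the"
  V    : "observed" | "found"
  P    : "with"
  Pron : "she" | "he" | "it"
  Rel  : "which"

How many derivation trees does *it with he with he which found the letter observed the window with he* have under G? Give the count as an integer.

Two of the 10 distinct bracketings:
[S [NP [NP [NP [Pron it]] [PP [P with] [NP [NP [Pron he]] [PP [P with] [NP [Pron he]]]]]] [RelC [Rel which] [VP [V found] [NP [Det the] [N letter]]]]] [VP [V observed] [NP [NP [Det the] [N window]] [PP [P with] [NP [Pron he]]]]]]
[S [NP [NP [NP [Pron it]] [PP [P with] [NP [NP [Pron he]] [PP [P with] [NP [Pron he]]]]]] [RelC [Rel which] [VP [V found] [NP [Det the] [N letter]]]]] [VP [VP [V observed] [NP [Det the] [N window]]] [PP [P with] [NP [Pron he]]]]]
The difference turns on whether VP → VP PP is used at the relevant span, versus an alternative expansion of VP.

10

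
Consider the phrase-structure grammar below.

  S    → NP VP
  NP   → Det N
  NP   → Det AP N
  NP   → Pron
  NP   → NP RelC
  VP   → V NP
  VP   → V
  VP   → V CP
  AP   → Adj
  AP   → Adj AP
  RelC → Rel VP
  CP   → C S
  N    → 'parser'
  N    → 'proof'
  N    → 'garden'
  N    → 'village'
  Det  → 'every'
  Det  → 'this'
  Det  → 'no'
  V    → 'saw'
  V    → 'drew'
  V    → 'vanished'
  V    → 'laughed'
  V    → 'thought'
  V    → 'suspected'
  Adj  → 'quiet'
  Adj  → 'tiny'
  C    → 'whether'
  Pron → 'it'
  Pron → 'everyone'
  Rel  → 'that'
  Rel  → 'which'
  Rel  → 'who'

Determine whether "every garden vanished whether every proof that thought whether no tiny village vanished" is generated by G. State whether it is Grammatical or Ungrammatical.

For S → NP VP, the only prefix that parses as NP is 'every garden', but the remainder 'vanished whether every proof that thought whether no tiny village vanished' is not a VP under these rules.

Ungrammatical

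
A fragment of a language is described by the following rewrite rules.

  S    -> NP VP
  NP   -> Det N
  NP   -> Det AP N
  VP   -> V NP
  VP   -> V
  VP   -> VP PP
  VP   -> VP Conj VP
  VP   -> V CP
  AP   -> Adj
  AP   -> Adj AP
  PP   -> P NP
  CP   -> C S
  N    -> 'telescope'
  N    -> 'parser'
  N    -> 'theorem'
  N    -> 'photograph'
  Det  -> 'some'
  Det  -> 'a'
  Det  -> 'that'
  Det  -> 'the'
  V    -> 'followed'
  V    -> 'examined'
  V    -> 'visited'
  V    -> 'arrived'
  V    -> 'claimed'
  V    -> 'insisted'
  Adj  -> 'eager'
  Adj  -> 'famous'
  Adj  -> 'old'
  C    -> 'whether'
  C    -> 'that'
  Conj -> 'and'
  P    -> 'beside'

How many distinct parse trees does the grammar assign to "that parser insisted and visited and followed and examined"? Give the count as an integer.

5

Two of the 5 distinct bracketings:
[S [NP [Det that] [N parser]] [VP [VP [V insisted]] [Conj and] [VP [VP [V visited]] [Conj and] [VP [VP [V followed]] [Conj and] [VP [V examined]]]]]]
[S [NP [Det that] [N parser]] [VP [VP [V insisted]] [Conj and] [VP [VP [VP [V visited]] [Conj and] [VP [V followed]]] [Conj and] [VP [V examined]]]]]
The trees differ in how a recursive rule is bracketed over the same span.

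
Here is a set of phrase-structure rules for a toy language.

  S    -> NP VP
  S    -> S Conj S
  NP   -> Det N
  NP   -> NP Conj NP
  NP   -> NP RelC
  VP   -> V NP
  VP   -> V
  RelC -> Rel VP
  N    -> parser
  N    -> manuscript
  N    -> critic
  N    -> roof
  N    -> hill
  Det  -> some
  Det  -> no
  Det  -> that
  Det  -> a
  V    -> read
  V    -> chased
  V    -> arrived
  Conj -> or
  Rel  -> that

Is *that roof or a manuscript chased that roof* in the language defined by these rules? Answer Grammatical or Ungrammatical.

[S [NP [NP [Det that] [N roof]] [Conj or] [NP [Det a] [N manuscript]]] [VP [V chased] [NP [Det that] [N roof]]]]
Each bracket corresponds to one application of a listed rule, so the string is derivable from S.

Grammatical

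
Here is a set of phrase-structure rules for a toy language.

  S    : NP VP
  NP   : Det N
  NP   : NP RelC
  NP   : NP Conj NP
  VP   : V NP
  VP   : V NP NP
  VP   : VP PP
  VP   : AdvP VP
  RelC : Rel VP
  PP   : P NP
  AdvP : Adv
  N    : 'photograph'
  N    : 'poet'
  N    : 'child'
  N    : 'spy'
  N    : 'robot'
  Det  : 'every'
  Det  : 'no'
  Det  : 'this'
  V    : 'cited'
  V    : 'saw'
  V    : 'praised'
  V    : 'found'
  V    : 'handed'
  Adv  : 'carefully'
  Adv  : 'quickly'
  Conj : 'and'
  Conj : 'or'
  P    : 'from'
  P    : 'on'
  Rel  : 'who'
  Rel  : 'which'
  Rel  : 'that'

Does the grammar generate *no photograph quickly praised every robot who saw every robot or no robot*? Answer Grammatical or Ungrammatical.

Grammatical

[S [NP [Det no] [N photograph]] [VP [AdvP [Adv quickly]] [VP [V praised] [NP [NP [Det every] [N robot]] [RelC [Rel who] [VP [V saw] [NP [NP [Det every] [N robot]] [Conj or] [NP [Det no] [N robot]]]]]]]]]
Each bracket corresponds to one application of a listed rule, so the string is derivable from S.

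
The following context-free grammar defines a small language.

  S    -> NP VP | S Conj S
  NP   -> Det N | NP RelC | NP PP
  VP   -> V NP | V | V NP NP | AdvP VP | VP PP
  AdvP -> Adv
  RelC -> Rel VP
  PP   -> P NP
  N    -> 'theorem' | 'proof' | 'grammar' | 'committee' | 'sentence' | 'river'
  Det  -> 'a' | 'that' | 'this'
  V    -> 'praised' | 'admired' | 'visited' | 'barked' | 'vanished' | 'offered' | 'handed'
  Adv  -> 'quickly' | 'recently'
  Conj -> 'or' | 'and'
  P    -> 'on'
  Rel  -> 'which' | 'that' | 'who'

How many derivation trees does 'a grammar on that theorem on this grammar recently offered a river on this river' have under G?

Two of the 6 distinct bracketings:
[S [NP [NP [Det a] [N grammar]] [PP [P on] [NP [NP [Det that] [N theorem]] [PP [P on] [NP [Det this] [N grammar]]]]]] [VP [AdvP [Adv recently]] [VP [V offered] [NP [NP [Det a] [N river]] [PP [P on] [NP [Det this] [N river]]]]]]]
[S [NP [NP [Det a] [N grammar]] [PP [P on] [NP [NP [Det that] [N theorem]] [PP [P on] [NP [Det this] [N grammar]]]]]] [VP [AdvP [Adv recently]] [VP [VP [V offered] [NP [Det a] [N river]]] [PP [P on] [NP [Det this] [N river]]]]]]
The difference turns on whether VP → VP PP is used at the relevant span, versus an alternative expansion of VP.

6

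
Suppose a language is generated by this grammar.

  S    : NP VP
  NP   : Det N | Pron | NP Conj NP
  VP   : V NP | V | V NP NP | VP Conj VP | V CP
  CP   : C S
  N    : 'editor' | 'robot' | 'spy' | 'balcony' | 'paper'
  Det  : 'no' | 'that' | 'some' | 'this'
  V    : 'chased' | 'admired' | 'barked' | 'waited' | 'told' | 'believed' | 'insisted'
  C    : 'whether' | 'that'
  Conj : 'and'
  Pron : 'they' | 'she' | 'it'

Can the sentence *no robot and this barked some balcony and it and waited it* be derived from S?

A Det word can never sit immediately before a V word in any string this grammar generates, so the substring 'this barked' rules out a derivation.

Ungrammatical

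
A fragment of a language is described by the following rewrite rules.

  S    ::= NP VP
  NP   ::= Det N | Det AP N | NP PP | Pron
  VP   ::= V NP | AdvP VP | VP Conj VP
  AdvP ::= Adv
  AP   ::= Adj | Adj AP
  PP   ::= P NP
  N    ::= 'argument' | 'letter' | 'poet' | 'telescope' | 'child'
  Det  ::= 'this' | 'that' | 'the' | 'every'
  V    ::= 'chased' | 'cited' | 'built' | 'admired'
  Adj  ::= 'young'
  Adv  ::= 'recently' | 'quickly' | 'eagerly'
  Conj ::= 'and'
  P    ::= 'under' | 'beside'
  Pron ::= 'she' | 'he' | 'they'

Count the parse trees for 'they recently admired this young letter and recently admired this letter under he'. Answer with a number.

2

The two bracketings:
[S [NP [Pron they]] [VP [AdvP [Adv recently]] [VP [VP [V admired] [NP [Det this] [AP [Adj young]] [N letter]]] [Conj and] [VP [AdvP [Adv recently]] [VP [V admired] [NP [NP [Det this] [N letter]] [PP [P under] [NP [Pron he]]]]]]]]]
[S [NP [Pron they]] [VP [VP [AdvP [Adv recently]] [VP [V admired] [NP [Det this] [AP [Adj young]] [N letter]]]] [Conj and] [VP [AdvP [Adv recently]] [VP [V admired] [NP [NP [Det this] [N letter]] [PP [P under] [NP [Pron he]]]]]]]]
The trees differ in how a recursive rule is bracketed over the same span.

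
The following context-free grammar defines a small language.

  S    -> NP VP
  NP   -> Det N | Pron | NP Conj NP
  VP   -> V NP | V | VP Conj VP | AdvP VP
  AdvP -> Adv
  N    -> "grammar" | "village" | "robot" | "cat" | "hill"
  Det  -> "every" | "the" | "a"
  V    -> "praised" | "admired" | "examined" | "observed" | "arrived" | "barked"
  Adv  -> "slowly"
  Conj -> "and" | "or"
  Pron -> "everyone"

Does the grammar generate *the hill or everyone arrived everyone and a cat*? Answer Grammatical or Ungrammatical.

Grammatical

[S [NP [NP [Det the] [N hill]] [Conj or] [NP [Pron everyone]]] [VP [V arrived] [NP [NP [Pron everyone]] [Conj and] [NP [Det a] [N cat]]]]]
Each bracket corresponds to one application of a listed rule, so the string is derivable from S.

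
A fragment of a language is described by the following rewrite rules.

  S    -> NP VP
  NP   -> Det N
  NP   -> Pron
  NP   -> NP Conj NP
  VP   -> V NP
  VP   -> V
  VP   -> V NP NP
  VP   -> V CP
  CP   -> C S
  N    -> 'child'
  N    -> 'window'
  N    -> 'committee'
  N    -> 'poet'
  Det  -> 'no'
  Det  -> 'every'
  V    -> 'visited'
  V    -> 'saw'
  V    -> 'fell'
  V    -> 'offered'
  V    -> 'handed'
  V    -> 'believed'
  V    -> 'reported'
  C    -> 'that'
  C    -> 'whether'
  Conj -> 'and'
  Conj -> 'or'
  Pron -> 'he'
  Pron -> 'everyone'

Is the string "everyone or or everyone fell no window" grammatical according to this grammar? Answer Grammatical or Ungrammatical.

A Conj word can never sit immediately before a Conj word in any string this grammar generates, so the substring 'or or' rules out a derivation.

Ungrammatical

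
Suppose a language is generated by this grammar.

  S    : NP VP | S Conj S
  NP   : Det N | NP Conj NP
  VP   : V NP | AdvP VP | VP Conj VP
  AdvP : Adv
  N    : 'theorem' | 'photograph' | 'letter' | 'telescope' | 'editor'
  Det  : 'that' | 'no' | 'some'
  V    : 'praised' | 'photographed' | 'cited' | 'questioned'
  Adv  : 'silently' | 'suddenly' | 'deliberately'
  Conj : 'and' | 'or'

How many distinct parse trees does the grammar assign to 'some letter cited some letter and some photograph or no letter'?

The two bracketings:
[S [NP [Det some] [N letter]] [VP [V cited] [NP [NP [Det some] [N letter]] [Conj and] [NP [NP [Det some] [N photograph]] [Conj or] [NP [Det no] [N letter]]]]]]
[S [NP [Det some] [N letter]] [VP [V cited] [NP [NP [NP [Det some] [N letter]] [Conj and] [NP [Det some] [N photograph]]] [Conj or] [NP [Det no] [N letter]]]]]
The trees differ in how a recursive rule is bracketed over the same span.

2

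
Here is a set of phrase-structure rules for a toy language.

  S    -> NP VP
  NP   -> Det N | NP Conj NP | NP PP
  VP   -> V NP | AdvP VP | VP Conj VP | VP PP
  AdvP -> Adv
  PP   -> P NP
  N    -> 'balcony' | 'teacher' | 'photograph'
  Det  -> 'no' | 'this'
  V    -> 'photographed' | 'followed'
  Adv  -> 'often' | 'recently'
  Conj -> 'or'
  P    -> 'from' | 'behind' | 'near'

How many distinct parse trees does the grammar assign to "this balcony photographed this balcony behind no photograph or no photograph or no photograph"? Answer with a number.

7

Two of the 7 distinct bracketings:
[S [NP [Det this] [N balcony]] [VP [V photographed] [NP [NP [NP [Det this] [N balcony]] [PP [P behind] [NP [Det no] [N photograph]]]] [Conj or] [NP [NP [Det no] [N photograph]] [Conj or] [NP [Det no] [N photograph]]]]]]
[S [NP [Det this] [N balcony]] [VP [V photographed] [NP [NP [NP [NP [Det this] [N balcony]] [PP [P behind] [NP [Det no] [N photograph]]]] [Conj or] [NP [Det no] [N photograph]]] [Conj or] [NP [Det no] [N photograph]]]]]
The trees differ in how a recursive rule is bracketed over the same span.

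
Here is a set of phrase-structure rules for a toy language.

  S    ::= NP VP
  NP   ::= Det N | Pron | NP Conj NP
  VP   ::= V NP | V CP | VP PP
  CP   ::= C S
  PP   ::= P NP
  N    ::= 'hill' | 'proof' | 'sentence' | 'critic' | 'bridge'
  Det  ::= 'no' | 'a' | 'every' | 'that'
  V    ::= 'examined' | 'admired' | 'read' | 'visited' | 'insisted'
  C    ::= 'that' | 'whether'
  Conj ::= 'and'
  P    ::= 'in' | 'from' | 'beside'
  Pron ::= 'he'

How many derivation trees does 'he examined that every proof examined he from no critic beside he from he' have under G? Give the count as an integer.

4

Two of the 4 distinct bracketings:
[S [NP [Pron he]] [VP [V examined] [CP [C that] [S [NP [Det every] [N proof]] [VP [VP [VP [VP [V examined] [NP [Pron he]]] [PP [P from] [NP [Det no] [N critic]]]] [PP [P beside] [NP [Pron he]]]] [PP [P from] [NP [Pron he]]]]]]]]
[S [NP [Pron he]] [VP [VP [V examined] [CP [C that] [S [NP [Det every] [N proof]] [VP [VP [VP [V examined] [NP [Pron he]]] [PP [P from] [NP [Det no] [N critic]]]] [PP [P beside] [NP [Pron he]]]]]]] [PP [P from] [NP [Pron he]]]]]
The trees differ in how a recursive rule is bracketed over the same span.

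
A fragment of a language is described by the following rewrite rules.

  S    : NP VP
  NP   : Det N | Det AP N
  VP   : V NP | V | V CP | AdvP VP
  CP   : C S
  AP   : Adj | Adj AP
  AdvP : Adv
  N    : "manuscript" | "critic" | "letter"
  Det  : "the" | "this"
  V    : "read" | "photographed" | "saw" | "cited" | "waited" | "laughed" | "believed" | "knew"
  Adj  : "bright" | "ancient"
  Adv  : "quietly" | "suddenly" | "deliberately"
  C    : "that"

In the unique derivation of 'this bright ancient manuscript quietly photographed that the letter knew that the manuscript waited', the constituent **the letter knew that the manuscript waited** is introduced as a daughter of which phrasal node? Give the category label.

[S [NP [Det this] [AP [Adj bright] [AP [Adj ancient]]] [N manuscript]] [VP [AdvP [Adv quietly]] [VP [V photographed] [CP [C that] [S [NP [Det the] [N letter]] [VP [V knew] [CP [C that] [S [NP [Det the] [N manuscript]] [VP [V waited]]]]]]]]]]
The span 'the letter knew that the manuscript waited' is the S node built by S → NP VP.
Its mother is the CP built by CP → C S.

CP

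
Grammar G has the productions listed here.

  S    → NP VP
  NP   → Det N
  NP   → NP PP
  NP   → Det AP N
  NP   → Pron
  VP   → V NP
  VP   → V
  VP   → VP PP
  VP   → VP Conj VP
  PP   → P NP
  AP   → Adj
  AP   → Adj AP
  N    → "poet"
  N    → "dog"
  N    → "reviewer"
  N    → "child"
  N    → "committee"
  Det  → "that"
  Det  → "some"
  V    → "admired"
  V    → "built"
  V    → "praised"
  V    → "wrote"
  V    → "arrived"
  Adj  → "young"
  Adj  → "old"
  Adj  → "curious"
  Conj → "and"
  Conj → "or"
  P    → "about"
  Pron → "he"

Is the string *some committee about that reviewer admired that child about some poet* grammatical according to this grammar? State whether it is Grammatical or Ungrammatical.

Grammatical

[S [NP [NP [Det some] [N committee]] [PP [P about] [NP [Det that] [N reviewer]]]] [VP [V admired] [NP [NP [Det that] [N child]] [PP [P about] [NP [Det some] [N poet]]]]]]
Every word is introduced by a lexical rule and the phrasal rules combine the resulting categories into a single S.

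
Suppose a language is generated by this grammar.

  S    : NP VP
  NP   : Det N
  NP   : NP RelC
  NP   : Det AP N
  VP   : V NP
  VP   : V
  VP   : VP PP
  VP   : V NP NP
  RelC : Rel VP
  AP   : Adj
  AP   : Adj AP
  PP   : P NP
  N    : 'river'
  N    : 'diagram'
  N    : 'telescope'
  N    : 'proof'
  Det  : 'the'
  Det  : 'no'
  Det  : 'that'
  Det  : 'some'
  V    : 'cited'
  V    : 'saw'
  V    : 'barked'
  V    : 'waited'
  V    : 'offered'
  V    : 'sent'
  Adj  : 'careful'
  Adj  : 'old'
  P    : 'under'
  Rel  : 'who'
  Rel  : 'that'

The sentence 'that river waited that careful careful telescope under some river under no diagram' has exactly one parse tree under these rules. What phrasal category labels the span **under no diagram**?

[S [NP [Det that] [N river]] [VP [VP [VP [V waited] [NP [Det that] [AP [Adj careful] [AP [Adj careful]]] [N telescope]]] [PP [P under] [NP [Det some] [N river]]]] [PP [P under] [NP [Det no] [N diagram]]]]]
The span 'under no diagram' is the PP node built by PP → P NP.

PP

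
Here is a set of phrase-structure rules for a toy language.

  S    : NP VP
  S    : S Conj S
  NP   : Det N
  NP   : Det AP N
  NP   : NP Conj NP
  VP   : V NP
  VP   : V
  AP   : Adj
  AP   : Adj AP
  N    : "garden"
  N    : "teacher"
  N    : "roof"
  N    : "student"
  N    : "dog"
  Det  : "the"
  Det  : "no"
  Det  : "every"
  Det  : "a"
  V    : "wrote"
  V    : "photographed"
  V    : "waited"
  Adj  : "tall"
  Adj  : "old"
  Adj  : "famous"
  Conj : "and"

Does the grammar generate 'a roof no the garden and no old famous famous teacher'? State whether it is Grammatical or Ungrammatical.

An N word can never sit immediately before a Det word in any string this grammar generates, so the substring 'roof no' rules out a derivation.

Ungrammatical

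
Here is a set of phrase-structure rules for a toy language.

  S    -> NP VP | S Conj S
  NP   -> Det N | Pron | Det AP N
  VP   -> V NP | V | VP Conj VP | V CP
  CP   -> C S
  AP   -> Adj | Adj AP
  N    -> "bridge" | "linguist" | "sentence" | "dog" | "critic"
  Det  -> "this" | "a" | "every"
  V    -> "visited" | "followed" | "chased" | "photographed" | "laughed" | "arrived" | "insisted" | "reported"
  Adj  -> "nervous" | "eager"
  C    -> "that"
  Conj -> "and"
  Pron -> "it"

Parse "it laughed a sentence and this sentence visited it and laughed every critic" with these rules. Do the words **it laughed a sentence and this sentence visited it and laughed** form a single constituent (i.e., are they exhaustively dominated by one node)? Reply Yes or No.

No

[S [S [NP [Pron it]] [VP [V laughed] [NP [Det a] [N sentence]]]] [Conj and] [S [NP [Det this] [N sentence]] [VP [VP [V visited] [NP [Pron it]]] [Conj and] [VP [V laughed] [NP [Det every] [N critic]]]]]]
The smallest constituent containing 'it laughed a sentence and this sentence visited it and laughed' is the S spanning 'it laughed a sentence and this sentence visited it and laughed every critic'; no single node in the tree dominates exactly the given words.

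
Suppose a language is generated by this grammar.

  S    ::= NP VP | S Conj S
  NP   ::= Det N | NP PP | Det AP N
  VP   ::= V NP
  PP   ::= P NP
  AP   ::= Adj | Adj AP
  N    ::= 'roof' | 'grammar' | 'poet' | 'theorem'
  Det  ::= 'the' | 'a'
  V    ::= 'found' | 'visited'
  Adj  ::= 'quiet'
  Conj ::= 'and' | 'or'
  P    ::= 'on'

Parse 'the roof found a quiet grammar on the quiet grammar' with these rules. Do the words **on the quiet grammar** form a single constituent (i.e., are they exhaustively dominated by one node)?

[S [NP [Det the] [N roof]] [VP [V found] [NP [NP [Det a] [AP [Adj quiet]] [N grammar]] [PP [P on] [NP [Det the] [AP [Adj quiet]] [N grammar]]]]]]
The words 'on the quiet grammar' are exhaustively dominated by a single PP node (built by PP → P NP), so they form a constituent.

Yes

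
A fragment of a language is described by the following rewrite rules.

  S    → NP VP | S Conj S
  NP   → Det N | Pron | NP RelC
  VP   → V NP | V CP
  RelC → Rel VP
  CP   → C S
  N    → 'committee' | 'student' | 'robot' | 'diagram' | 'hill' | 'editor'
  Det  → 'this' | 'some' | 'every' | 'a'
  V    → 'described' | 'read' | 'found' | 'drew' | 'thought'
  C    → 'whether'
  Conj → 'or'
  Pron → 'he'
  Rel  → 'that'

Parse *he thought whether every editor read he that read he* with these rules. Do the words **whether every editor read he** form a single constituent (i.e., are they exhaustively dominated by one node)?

[S [NP [Pron he]] [VP [V thought] [CP [C whether] [S [NP [Det every] [N editor]] [VP [V read] [NP [NP [Pron he]] [RelC [Rel that] [VP [V read] [NP [Pron he]]]]]]]]]]
The smallest constituent containing 'whether every editor read he' is the CP spanning 'whether every editor read he that read he'; no single node in the tree dominates exactly the given words.

No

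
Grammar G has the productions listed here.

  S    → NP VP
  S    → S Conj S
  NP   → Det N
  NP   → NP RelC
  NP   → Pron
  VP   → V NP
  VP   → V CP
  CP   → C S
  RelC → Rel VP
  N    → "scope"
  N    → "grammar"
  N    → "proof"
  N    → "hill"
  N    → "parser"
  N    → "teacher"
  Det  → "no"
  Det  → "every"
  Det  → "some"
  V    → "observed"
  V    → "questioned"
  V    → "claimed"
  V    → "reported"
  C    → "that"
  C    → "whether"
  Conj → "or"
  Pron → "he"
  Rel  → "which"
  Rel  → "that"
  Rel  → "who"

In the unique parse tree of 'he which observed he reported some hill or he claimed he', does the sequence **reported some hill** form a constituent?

Yes

[S [S [NP [NP [Pron he]] [RelC [Rel which] [VP [V observed] [NP [Pron he]]]]] [VP [V reported] [NP [Det some] [N hill]]]] [Conj or] [S [NP [Pron he]] [VP [V claimed] [NP [Pron he]]]]]
The words 'reported some hill' are exhaustively dominated by a single VP node (built by VP → V NP), so they form a constituent.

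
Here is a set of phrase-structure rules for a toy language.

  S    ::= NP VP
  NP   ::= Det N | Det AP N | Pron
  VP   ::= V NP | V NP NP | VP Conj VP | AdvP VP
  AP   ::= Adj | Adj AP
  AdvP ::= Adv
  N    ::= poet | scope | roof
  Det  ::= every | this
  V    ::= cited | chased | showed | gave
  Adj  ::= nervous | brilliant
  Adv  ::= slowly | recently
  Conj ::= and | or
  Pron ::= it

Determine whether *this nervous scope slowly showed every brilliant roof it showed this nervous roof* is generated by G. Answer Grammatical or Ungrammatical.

For S → NP VP, the only prefix that parses as NP is 'this nervous scope', but the remainder 'slowly showed every brilliant roof it showed this nervous roof' is not a VP under these rules.

Ungrammatical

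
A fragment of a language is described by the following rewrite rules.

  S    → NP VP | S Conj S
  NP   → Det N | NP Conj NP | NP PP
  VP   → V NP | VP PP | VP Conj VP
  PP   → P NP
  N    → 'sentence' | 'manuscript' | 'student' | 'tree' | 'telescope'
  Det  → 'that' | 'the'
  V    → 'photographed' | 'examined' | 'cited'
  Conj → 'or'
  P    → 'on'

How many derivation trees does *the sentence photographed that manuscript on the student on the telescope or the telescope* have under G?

Two of the 9 distinct bracketings:
[S [NP [Det the] [N sentence]] [VP [V photographed] [NP [NP [NP [Det that] [N manuscript]] [PP [P on] [NP [NP [Det the] [N student]] [PP [P on] [NP [Det the] [N telescope]]]]]] [Conj or] [NP [Det the] [N telescope]]]]]
[S [NP [Det the] [N sentence]] [VP [V photographed] [NP [NP [NP [NP [Det that] [N manuscript]] [PP [P on] [NP [Det the] [N student]]]] [PP [P on] [NP [Det the] [N telescope]]]] [Conj or] [NP [Det the] [N telescope]]]]]
The trees differ in how a recursive rule is bracketed over the same span.

9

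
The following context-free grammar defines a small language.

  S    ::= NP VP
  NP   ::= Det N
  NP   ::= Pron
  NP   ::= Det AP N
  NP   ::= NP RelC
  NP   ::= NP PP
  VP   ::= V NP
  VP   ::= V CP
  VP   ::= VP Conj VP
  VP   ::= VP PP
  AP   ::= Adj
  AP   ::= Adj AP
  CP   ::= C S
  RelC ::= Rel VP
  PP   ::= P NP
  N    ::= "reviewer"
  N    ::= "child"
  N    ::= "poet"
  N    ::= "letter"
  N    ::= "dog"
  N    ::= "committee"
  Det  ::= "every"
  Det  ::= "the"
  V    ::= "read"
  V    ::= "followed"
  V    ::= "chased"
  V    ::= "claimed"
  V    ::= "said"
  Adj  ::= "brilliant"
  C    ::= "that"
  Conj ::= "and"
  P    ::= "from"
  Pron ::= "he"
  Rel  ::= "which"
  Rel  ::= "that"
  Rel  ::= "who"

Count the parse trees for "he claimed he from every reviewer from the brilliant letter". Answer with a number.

5

Two of the 5 distinct bracketings:
[S [NP [Pron he]] [VP [V claimed] [NP [NP [Pron he]] [PP [P from] [NP [NP [Det every] [N reviewer]] [PP [P from] [NP [Det the] [AP [Adj brilliant]] [N letter]]]]]]]]
[S [NP [Pron he]] [VP [V claimed] [NP [NP [NP [Pron he]] [PP [P from] [NP [Det every] [N reviewer]]]] [PP [P from] [NP [Det the] [AP [Adj brilliant]] [N letter]]]]]]
The trees differ in how a recursive rule is bracketed over the same span.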